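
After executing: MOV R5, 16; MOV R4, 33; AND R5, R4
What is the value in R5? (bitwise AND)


Register state trace:
  MOV R5, 16  → R5 = 16 (0b00010000)
  MOV R4, 33  → R4 = 33 (0b00100001)
  AND R5, R4  → R5 = 16 AND 33 = 0 (0b00000000)
Final: R5 = 0

0


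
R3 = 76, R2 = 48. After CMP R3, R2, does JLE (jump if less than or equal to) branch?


Trace:
  R3 = 76, R2 = 48
  CMP R3, R2  → compares 76 vs 48
  JLE checks: is 76 less than or equal to 48?
  76 > 48, so condition is false
Branch taken: No

No


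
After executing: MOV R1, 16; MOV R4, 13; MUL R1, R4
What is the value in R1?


Register state trace:
  MOV R1, 16  → R1 = 16
  MOV R4, 13  → R4 = 13
  MUL R1, R4  → R1 = 16 * 13 = 208
Final: R1 = 208

208


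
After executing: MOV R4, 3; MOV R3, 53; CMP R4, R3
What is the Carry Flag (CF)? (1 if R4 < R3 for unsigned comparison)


Register state trace:
  MOV R4, 3  → R4 = 3
  MOV R3, 53  → R3 = 53
  CMP R4, R3  → unsigned 3 - 53: borrow occurs
  3 < 53, so CF = 1
CF = 1

1


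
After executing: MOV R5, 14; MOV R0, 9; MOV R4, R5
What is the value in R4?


Register state trace:
  MOV R5, 14  → R5 = 14
  MOV R0, 9  → R0 = 9
  MOV R4, R5  → R4 = 14
Final: R4 = 14

14


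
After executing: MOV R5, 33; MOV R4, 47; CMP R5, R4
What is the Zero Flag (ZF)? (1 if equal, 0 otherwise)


Register state trace:
  MOV R5, 33  → R5 = 33
  MOV R4, 47  → R4 = 47
  CMP R5, R4  → computes 33 - 47 = -14
  Result is nonzero, so values are not equal
ZF = 0

0


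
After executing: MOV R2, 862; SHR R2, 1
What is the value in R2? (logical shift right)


Register state trace:
  MOV R2, 862  → R2 = 862
  SHR R2, 1  → R2 = 862 >> 1 = 862 // 2^1 = 431
Final: R2 = 431

431


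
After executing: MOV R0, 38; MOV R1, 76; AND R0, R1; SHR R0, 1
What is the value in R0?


Register state trace:
  MOV R0, 38  → R0 = 38 (0b00100110)
  MOV R1, 76  → R1 = 76 (0b01001100)
  AND R0, R1  → R0 = 38 AND 76 = 4 (0b00000100)
  SHR R0, 1  → R0 = 4 >> 1 = 2
Final: R0 = 2

2


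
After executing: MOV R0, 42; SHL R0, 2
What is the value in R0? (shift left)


Register state trace:
  MOV R0, 42  → R0 = 42
  SHL R0, 2  → R0 = 42 << 2 = 42 * 2^2 = 168
Final: R0 = 168

168


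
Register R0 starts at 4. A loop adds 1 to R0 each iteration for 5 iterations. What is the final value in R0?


Starting value: R0 = 4
  Iter 1: R0 = 4 + 1 = 5
  Iter 2: R0 = 5 + 1 = 6
  Iter 3: R0 = 6 + 1 = 7
  Iter 4: R0 = 7 + 1 = 8
  Iter 5: R0 = 8 + 1 = 9
Final: R0 = 9

9


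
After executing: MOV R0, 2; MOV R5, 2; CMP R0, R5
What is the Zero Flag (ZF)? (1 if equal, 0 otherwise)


Register state trace:
  MOV R0, 2  → R0 = 2
  MOV R5, 2  → R5 = 2
  CMP R0, R5  → computes 2 - 2 = 0
  Result is zero, so values are equal
ZF = 1

1


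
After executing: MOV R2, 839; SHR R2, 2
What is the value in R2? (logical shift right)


Register state trace:
  MOV R2, 839  → R2 = 839
  SHR R2, 2  → R2 = 839 >> 2 = 839 // 2^2 = 209
Final: R2 = 209

209


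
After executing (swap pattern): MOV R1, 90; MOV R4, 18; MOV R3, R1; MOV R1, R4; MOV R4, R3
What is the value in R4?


Register state trace (swap pattern):
  MOV R1, 90  → R1 = 90
  MOV R4, 18  → R4 = 18
  MOV R3, R1  → R3 = 90  (save R1)
  MOV R1, R4  → R1 = 18  (R1 gets R4's value)
  MOV R4, R3  → R4 = 90  (R4 gets saved value)
Final: R4 = 90

90


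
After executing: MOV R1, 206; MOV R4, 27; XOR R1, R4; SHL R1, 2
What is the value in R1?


Register state trace:
  MOV R1, 206  → R1 = 206 (0b11001110)
  MOV R4, 27  → R4 = 27 (0b00011011)
  XOR R1, R4  → R1 = 206 XOR 27 = 213 (0b11010101)
  SHL R1, 2  → R1 = 213 << 2 = 852
Final: R1 = 852

852


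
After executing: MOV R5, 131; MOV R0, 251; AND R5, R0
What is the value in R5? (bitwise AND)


Register state trace:
  MOV R5, 131  → R5 = 131 (0b10000011)
  MOV R0, 251  → R0 = 251 (0b11111011)
  AND R5, R0  → R5 = 131 AND 251 = 131 (0b10000011)
Final: R5 = 131

131


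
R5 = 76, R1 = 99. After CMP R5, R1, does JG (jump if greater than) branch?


Trace:
  R5 = 76, R1 = 99
  CMP R5, R1  → compares 76 vs 99
  JG checks: is 76 greater than 99?
  76 < 99, so condition is false
Branch taken: No

No


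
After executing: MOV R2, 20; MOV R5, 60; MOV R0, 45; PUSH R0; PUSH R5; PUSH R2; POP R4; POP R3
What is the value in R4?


Stack trace (top is rightmost):
  MOV R2, 20  → R2 = 20
  MOV R5, 60  → R5 = 60
  MOV R0, 45  → R0 = 45
  PUSH R0  → stack: [45]
  PUSH R5  → stack: [45, 60]
  PUSH R2  → stack: [45, 60, 20]
  POP R4  → R4 = 20, stack: [45, 60]
  POP R3  → R3 = 60, stack: [45]
Final: R4 = 20

20


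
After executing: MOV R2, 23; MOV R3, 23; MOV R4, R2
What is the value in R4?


Register state trace:
  MOV R2, 23  → R2 = 23
  MOV R3, 23  → R3 = 23
  MOV R4, R2  → R4 = 23
Final: R4 = 23

23


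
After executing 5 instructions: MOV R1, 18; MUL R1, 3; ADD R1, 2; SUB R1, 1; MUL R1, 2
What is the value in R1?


Register state trace:
  MOV R1, 18  → R1 = 18
  MUL R1, 3  → R1 = 18 * 3 = 54
  ADD R1, 2  → R1 = 54 + 2 = 56
  SUB R1, 1  → R1 = 56 - 1 = 55
  MUL R1, 2  → R1 = 55 * 2 = 110
Final: R1 = 110

110


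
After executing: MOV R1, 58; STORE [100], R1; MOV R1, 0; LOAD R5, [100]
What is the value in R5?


Register and memory trace:
  MOV R1, 58  → R1 = 58
  STORE [100], R1  → mem[100] = 58
  MOV R1, 0  → R1 = 0
  LOAD R5, [100]  → R5 = mem[100] = 58
Final: R5 = 58

58


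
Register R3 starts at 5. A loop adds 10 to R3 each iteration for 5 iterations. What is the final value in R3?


Starting value: R3 = 5
  Iter 1: R3 = 5 + 10 = 15
  Iter 2: R3 = 15 + 10 = 25
  Iter 3: R3 = 25 + 10 = 35
  Iter 4: R3 = 35 + 10 = 45
  Iter 5: R3 = 45 + 10 = 55
Final: R3 = 55

55


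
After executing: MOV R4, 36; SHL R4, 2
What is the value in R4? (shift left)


Register state trace:
  MOV R4, 36  → R4 = 36
  SHL R4, 2  → R4 = 36 << 2 = 36 * 2^2 = 144
Final: R4 = 144

144


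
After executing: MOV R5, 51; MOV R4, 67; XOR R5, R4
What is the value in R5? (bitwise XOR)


Register state trace:
  MOV R5, 51  → R5 = 51 (0b00110011)
  MOV R4, 67  → R4 = 67 (0b01000011)
  XOR R5, R4  → R5 = 51 XOR 67 = 112 (0b01110000)
Final: R5 = 112

112


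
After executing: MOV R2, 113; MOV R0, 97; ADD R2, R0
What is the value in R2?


Register state trace:
  MOV R2, 113  → R2 = 113
  MOV R0, 97  → R0 = 97
  ADD R2, R0  → R2 = 113 + 97 = 210
Final: R2 = 210

210


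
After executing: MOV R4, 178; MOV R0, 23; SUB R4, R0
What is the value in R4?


Register state trace:
  MOV R4, 178  → R4 = 178
  MOV R0, 23  → R0 = 23
  SUB R4, R0  → R4 = 178 - 23 = 155
Final: R4 = 155

155


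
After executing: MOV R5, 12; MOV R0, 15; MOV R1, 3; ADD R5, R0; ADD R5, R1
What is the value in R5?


Register state trace:
  MOV R5, 12  → R5 = 12
  MOV R0, 15  → R0 = 15
  MOV R1, 3  → R1 = 3
  ADD R5, R0  → R5 = 12 + 15 = 27
  ADD R5, R1  → R5 = 27 + 3 = 30
Final: R5 = 30

30


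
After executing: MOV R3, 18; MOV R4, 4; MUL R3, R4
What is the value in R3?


Register state trace:
  MOV R3, 18  → R3 = 18
  MOV R4, 4  → R4 = 4
  MUL R3, R4  → R3 = 18 * 4 = 72
Final: R3 = 72

72


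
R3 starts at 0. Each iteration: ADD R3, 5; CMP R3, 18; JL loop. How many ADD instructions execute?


Loop trace (R3 starts at 0, target 18, step 5):
  ADD #1: R3 = 0 + 5 = 5  → 5 < 18, loop
  ADD #2: R3 = 5 + 5 = 10  → 10 < 18, loop
  ADD #3: R3 = 10 + 5 = 15  → 15 < 18, loop
  ADD #4: R3 = 15 + 5 = 20  → 20 >= 18, exit
Total ADD instructions: 4

4


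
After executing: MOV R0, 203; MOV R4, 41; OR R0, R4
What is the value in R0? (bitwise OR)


Register state trace:
  MOV R0, 203  → R0 = 203 (0b11001011)
  MOV R4, 41  → R4 = 41 (0b00101001)
  OR R0, R4   → R0 = 203 OR 41 = 235 (0b11101011)
Final: R0 = 235

235


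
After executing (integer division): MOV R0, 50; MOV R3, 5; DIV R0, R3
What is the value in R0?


Register state trace:
  MOV R0, 50  → R0 = 50
  MOV R3, 5  → R3 = 5
  DIV R0, R3  → R0 = 50 // 5 = 10
Final: R0 = 10

10


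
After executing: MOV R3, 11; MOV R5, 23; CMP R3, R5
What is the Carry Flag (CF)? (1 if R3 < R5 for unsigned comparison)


Register state trace:
  MOV R3, 11  → R3 = 11
  MOV R5, 23  → R5 = 23
  CMP R3, R5  → unsigned 11 - 23: borrow occurs
  11 < 23, so CF = 1
CF = 1

1


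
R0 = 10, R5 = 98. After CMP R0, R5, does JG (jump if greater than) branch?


Trace:
  R0 = 10, R5 = 98
  CMP R0, R5  → compares 10 vs 98
  JG checks: is 10 greater than 98?
  10 < 98, so condition is false
Branch taken: No

No


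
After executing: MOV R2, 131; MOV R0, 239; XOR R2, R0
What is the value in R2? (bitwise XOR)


Register state trace:
  MOV R2, 131  → R2 = 131 (0b10000011)
  MOV R0, 239  → R0 = 239 (0b11101111)
  XOR R2, R0  → R2 = 131 XOR 239 = 108 (0b01101100)
Final: R2 = 108

108


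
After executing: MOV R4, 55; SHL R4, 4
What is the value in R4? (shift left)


Register state trace:
  MOV R4, 55  → R4 = 55
  SHL R4, 4  → R4 = 55 << 4 = 55 * 2^4 = 880
Final: R4 = 880

880


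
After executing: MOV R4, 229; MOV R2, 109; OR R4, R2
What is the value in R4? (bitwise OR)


Register state trace:
  MOV R4, 229  → R4 = 229 (0b11100101)
  MOV R2, 109  → R2 = 109 (0b01101101)
  OR R4, R2   → R4 = 229 OR 109 = 237 (0b11101101)
Final: R4 = 237

237


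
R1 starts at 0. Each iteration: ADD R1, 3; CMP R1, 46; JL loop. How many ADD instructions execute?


Loop trace (R1 starts at 0, target 46, step 3):
  ADD #1: R1 = 0 + 3 = 3  → 3 < 46, loop
  ADD #2: R1 = 3 + 3 = 6  → 6 < 46, loop
  ADD #3: R1 = 6 + 3 = 9  → 9 < 46, loop
  ADD #4: R1 = 9 + 3 = 12  → 12 < 46, loop
  ADD #5: R1 = 12 + 3 = 15  → 15 < 46, loop
  ADD #6: R1 = 15 + 3 = 18  → 18 < 46, loop
  ADD #7: R1 = 18 + 3 = 21  → 21 < 46, loop
  ADD #8: R1 = 21 + 3 = 24  → 24 < 46, loop
  ADD #9: R1 = 24 + 3 = 27  → 27 < 46, loop
  ADD #10: R1 = 27 + 3 = 30  → 30 < 46, loop
  ADD #11: R1 = 30 + 3 = 33  → 33 < 46, loop
  ADD #12: R1 = 33 + 3 = 36  → 36 < 46, loop
  ADD #13: R1 = 36 + 3 = 39  → 39 < 46, loop
  ADD #14: R1 = 39 + 3 = 42  → 42 < 46, loop
  ADD #15: R1 = 42 + 3 = 45  → 45 < 46, loop
  ADD #16: R1 = 45 + 3 = 48  → 48 >= 46, exit
Total ADD instructions: 16

16


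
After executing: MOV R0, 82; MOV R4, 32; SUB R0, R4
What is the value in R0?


Register state trace:
  MOV R0, 82  → R0 = 82
  MOV R4, 32  → R4 = 32
  SUB R0, R4  → R0 = 82 - 32 = 50
Final: R0 = 50

50


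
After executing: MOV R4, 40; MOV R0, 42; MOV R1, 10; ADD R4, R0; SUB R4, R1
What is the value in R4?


Register state trace:
  MOV R4, 40  → R4 = 40
  MOV R0, 42  → R0 = 42
  MOV R1, 10  → R1 = 10
  ADD R4, R0  → R4 = 40 + 42 = 82
  SUB R4, R1  → R4 = 82 - 10 = 72
Final: R4 = 72

72


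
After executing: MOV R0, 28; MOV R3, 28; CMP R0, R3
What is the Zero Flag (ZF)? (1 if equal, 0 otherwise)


Register state trace:
  MOV R0, 28  → R0 = 28
  MOV R3, 28  → R3 = 28
  CMP R0, R3  → computes 28 - 28 = 0
  Result is zero, so values are equal
ZF = 1

1


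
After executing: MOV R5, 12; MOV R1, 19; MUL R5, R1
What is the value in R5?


Register state trace:
  MOV R5, 12  → R5 = 12
  MOV R1, 19  → R1 = 19
  MUL R5, R1  → R5 = 12 * 19 = 228
Final: R5 = 228

228


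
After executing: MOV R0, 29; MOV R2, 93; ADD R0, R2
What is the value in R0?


Register state trace:
  MOV R0, 29  → R0 = 29
  MOV R2, 93  → R2 = 93
  ADD R0, R2  → R0 = 29 + 93 = 122
Final: R0 = 122

122


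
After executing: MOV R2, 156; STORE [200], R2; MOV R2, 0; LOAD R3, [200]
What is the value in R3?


Register and memory trace:
  MOV R2, 156  → R2 = 156
  STORE [200], R2  → mem[200] = 156
  MOV R2, 0  → R2 = 0
  LOAD R3, [200]  → R3 = mem[200] = 156
Final: R3 = 156

156


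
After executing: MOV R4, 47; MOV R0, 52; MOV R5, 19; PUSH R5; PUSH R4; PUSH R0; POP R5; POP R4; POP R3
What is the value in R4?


Stack trace (top is rightmost):
  MOV R4, 47  → R4 = 47
  MOV R0, 52  → R0 = 52
  MOV R5, 19  → R5 = 19
  PUSH R5  → stack: [19]
  PUSH R4  → stack: [19, 47]
  PUSH R0  → stack: [19, 47, 52]
  POP R5  → R5 = 52, stack: [19, 47]
  POP R4  → R4 = 47, stack: [19]
  POP R3  → R3 = 19, stack: []
Final: R4 = 47

47


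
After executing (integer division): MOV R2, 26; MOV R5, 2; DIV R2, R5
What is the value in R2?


Register state trace:
  MOV R2, 26  → R2 = 26
  MOV R5, 2  → R5 = 2
  DIV R2, R5  → R2 = 26 // 2 = 13
Final: R2 = 13

13


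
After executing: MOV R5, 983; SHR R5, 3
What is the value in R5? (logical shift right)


Register state trace:
  MOV R5, 983  → R5 = 983
  SHR R5, 3  → R5 = 983 >> 3 = 983 // 2^3 = 122
Final: R5 = 122

122


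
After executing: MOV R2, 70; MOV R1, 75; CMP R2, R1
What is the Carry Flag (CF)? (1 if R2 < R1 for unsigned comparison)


Register state trace:
  MOV R2, 70  → R2 = 70
  MOV R1, 75  → R1 = 75
  CMP R2, R1  → unsigned 70 - 75: borrow occurs
  70 < 75, so CF = 1
CF = 1

1


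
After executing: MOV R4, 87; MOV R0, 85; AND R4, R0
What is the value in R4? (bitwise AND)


Register state trace:
  MOV R4, 87  → R4 = 87 (0b01010111)
  MOV R0, 85  → R0 = 85 (0b01010101)
  AND R4, R0  → R4 = 87 AND 85 = 85 (0b01010101)
Final: R4 = 85

85


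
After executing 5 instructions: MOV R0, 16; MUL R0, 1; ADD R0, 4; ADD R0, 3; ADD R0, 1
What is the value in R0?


Register state trace:
  MOV R0, 16  → R0 = 16
  MUL R0, 1  → R0 = 16 * 1 = 16
  ADD R0, 4  → R0 = 16 + 4 = 20
  ADD R0, 3  → R0 = 20 + 3 = 23
  ADD R0, 1  → R0 = 23 + 1 = 24
Final: R0 = 24

24


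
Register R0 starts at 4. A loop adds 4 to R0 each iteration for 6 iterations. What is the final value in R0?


Starting value: R0 = 4
  Iter 1: R0 = 4 + 4 = 8
  Iter 2: R0 = 8 + 4 = 12
  Iter 3: R0 = 12 + 4 = 16
  Iter 4: R0 = 16 + 4 = 20
  Iter 5: R0 = 20 + 4 = 24
  Iter 6: R0 = 24 + 4 = 28
Final: R0 = 28

28


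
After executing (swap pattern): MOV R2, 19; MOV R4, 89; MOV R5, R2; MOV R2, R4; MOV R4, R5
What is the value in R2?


Register state trace (swap pattern):
  MOV R2, 19  → R2 = 19
  MOV R4, 89  → R4 = 89
  MOV R5, R2  → R5 = 19  (save R2)
  MOV R2, R4  → R2 = 89  (R2 gets R4's value)
  MOV R4, R5  → R4 = 19  (R4 gets saved value)
Final: R2 = 89

89


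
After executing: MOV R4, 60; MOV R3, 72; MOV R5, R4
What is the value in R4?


Register state trace:
  MOV R4, 60  → R4 = 60
  MOV R3, 72  → R3 = 72
  MOV R5, R4  → R5 = 60
Final: R4 = 60

60


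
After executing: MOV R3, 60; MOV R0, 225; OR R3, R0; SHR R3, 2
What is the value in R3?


Register state trace:
  MOV R3, 60  → R3 = 60 (0b00111100)
  MOV R0, 225  → R0 = 225 (0b11100001)
  OR R3, R0  → R3 = 60 OR 225 = 253 (0b11111101)
  SHR R3, 2  → R3 = 253 >> 2 = 63
Final: R3 = 63

63


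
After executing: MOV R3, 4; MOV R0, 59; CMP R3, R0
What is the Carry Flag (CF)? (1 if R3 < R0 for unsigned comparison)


Register state trace:
  MOV R3, 4  → R3 = 4
  MOV R0, 59  → R0 = 59
  CMP R3, R0  → unsigned 4 - 59: borrow occurs
  4 < 59, so CF = 1
CF = 1

1


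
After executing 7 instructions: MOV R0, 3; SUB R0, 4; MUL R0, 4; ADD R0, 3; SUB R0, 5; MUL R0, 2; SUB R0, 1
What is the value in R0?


Register state trace:
  MOV R0, 3  → R0 = 3
  SUB R0, 4  → R0 = 3 - 4 = -1
  MUL R0, 4  → R0 = -1 * 4 = -4
  ADD R0, 3  → R0 = -4 + 3 = -1
  SUB R0, 5  → R0 = -1 - 5 = -6
  MUL R0, 2  → R0 = -6 * 2 = -12
  SUB R0, 1  → R0 = -12 - 1 = -13
Final: R0 = -13

-13


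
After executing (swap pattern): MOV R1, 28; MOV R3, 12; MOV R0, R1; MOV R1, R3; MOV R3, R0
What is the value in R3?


Register state trace (swap pattern):
  MOV R1, 28  → R1 = 28
  MOV R3, 12  → R3 = 12
  MOV R0, R1  → R0 = 28  (save R1)
  MOV R1, R3  → R1 = 12  (R1 gets R3's value)
  MOV R3, R0  → R3 = 28  (R3 gets saved value)
Final: R3 = 28

28


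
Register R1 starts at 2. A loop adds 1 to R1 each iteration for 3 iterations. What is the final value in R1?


Starting value: R1 = 2
  Iter 1: R1 = 2 + 1 = 3
  Iter 2: R1 = 3 + 1 = 4
  Iter 3: R1 = 4 + 1 = 5
Final: R1 = 5

5


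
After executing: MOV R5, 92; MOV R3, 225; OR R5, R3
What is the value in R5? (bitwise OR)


Register state trace:
  MOV R5, 92  → R5 = 92 (0b01011100)
  MOV R3, 225  → R3 = 225 (0b11100001)
  OR R5, R3   → R5 = 92 OR 225 = 253 (0b11111101)
Final: R5 = 253

253


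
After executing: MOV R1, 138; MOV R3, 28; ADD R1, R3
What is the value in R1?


Register state trace:
  MOV R1, 138  → R1 = 138
  MOV R3, 28  → R3 = 28
  ADD R1, R3  → R1 = 138 + 28 = 166
Final: R1 = 166

166


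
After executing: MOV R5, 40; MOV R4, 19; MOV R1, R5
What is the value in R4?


Register state trace:
  MOV R5, 40  → R5 = 40
  MOV R4, 19  → R4 = 19
  MOV R1, R5  → R1 = 40
Final: R4 = 19

19


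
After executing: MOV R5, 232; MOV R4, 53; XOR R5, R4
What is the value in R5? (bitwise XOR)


Register state trace:
  MOV R5, 232  → R5 = 232 (0b11101000)
  MOV R4, 53  → R4 = 53 (0b00110101)
  XOR R5, R4  → R5 = 232 XOR 53 = 221 (0b11011101)
Final: R5 = 221

221


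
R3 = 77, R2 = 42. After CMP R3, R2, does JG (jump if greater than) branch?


Trace:
  R3 = 77, R2 = 42
  CMP R3, R2  → compares 77 vs 42
  JG checks: is 77 greater than 42?
  77 > 42, so condition is true
Branch taken: Yes

Yes


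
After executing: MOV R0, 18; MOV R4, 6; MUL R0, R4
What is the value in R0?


Register state trace:
  MOV R0, 18  → R0 = 18
  MOV R4, 6  → R4 = 6
  MUL R0, R4  → R0 = 18 * 6 = 108
Final: R0 = 108

108


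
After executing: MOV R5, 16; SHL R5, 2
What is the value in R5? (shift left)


Register state trace:
  MOV R5, 16  → R5 = 16
  SHL R5, 2  → R5 = 16 << 2 = 16 * 2^2 = 64
Final: R5 = 64

64


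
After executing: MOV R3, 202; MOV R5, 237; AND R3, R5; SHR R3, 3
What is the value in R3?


Register state trace:
  MOV R3, 202  → R3 = 202 (0b11001010)
  MOV R5, 237  → R5 = 237 (0b11101101)
  AND R3, R5  → R3 = 202 AND 237 = 200 (0b11001000)
  SHR R3, 3  → R3 = 200 >> 3 = 25
Final: R3 = 25

25


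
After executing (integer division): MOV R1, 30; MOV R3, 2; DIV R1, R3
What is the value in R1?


Register state trace:
  MOV R1, 30  → R1 = 30
  MOV R3, 2  → R3 = 2
  DIV R1, R3  → R1 = 30 // 2 = 15
Final: R1 = 15

15


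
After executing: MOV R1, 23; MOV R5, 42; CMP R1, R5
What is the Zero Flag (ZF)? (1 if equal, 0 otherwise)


Register state trace:
  MOV R1, 23  → R1 = 23
  MOV R5, 42  → R5 = 42
  CMP R1, R5  → computes 23 - 42 = -19
  Result is nonzero, so values are not equal
ZF = 0

0


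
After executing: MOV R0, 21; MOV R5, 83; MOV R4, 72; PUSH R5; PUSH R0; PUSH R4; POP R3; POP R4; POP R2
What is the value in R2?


Stack trace (top is rightmost):
  MOV R0, 21  → R0 = 21
  MOV R5, 83  → R5 = 83
  MOV R4, 72  → R4 = 72
  PUSH R5  → stack: [83]
  PUSH R0  → stack: [83, 21]
  PUSH R4  → stack: [83, 21, 72]
  POP R3  → R3 = 72, stack: [83, 21]
  POP R4  → R4 = 21, stack: [83]
  POP R2  → R2 = 83, stack: []
Final: R2 = 83

83


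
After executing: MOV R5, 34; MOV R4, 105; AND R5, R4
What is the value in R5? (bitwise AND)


Register state trace:
  MOV R5, 34  → R5 = 34 (0b00100010)
  MOV R4, 105  → R4 = 105 (0b01101001)
  AND R5, R4  → R5 = 34 AND 105 = 32 (0b00100000)
Final: R5 = 32

32


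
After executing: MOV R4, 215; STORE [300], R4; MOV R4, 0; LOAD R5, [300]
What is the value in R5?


Register and memory trace:
  MOV R4, 215  → R4 = 215
  STORE [300], R4  → mem[300] = 215
  MOV R4, 0  → R4 = 0
  LOAD R5, [300]  → R5 = mem[300] = 215
Final: R5 = 215

215


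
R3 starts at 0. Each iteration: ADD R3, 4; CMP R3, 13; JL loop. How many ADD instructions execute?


Loop trace (R3 starts at 0, target 13, step 4):
  ADD #1: R3 = 0 + 4 = 4  → 4 < 13, loop
  ADD #2: R3 = 4 + 4 = 8  → 8 < 13, loop
  ADD #3: R3 = 8 + 4 = 12  → 12 < 13, loop
  ADD #4: R3 = 12 + 4 = 16  → 16 >= 13, exit
Total ADD instructions: 4

4


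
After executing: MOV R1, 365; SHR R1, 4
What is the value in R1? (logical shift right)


Register state trace:
  MOV R1, 365  → R1 = 365
  SHR R1, 4  → R1 = 365 >> 4 = 365 // 2^4 = 22
Final: R1 = 22

22


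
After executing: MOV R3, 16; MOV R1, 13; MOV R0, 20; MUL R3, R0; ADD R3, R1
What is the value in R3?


Register state trace:
  MOV R3, 16  → R3 = 16
  MOV R1, 13  → R1 = 13
  MOV R0, 20  → R0 = 20
  MUL R3, R0  → R3 = 16 * 20 = 320
  ADD R3, R1  → R3 = 320 + 13 = 333
Final: R3 = 333

333


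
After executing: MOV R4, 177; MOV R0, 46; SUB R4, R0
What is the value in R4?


Register state trace:
  MOV R4, 177  → R4 = 177
  MOV R0, 46  → R0 = 46
  SUB R4, R0  → R4 = 177 - 46 = 131
Final: R4 = 131

131


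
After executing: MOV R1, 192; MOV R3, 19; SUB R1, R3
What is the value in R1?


Register state trace:
  MOV R1, 192  → R1 = 192
  MOV R3, 19  → R3 = 19
  SUB R1, R3  → R1 = 192 - 19 = 173
Final: R1 = 173

173


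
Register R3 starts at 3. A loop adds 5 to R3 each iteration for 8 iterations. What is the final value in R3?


Starting value: R3 = 3
  Iter 1: R3 = 3 + 5 = 8
  Iter 2: R3 = 8 + 5 = 13
  Iter 3: R3 = 13 + 5 = 18
  Iter 4: R3 = 18 + 5 = 23
  Iter 5: R3 = 23 + 5 = 28
  Iter 6: R3 = 28 + 5 = 33
  Iter 7: R3 = 33 + 5 = 38
  Iter 8: R3 = 38 + 5 = 43
Final: R3 = 43

43


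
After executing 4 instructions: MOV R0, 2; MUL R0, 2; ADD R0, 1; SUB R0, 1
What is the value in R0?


Register state trace:
  MOV R0, 2  → R0 = 2
  MUL R0, 2  → R0 = 2 * 2 = 4
  ADD R0, 1  → R0 = 4 + 1 = 5
  SUB R0, 1  → R0 = 5 - 1 = 4
Final: R0 = 4

4


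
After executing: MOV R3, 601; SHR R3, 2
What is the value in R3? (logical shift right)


Register state trace:
  MOV R3, 601  → R3 = 601
  SHR R3, 2  → R3 = 601 >> 2 = 601 // 2^2 = 150
Final: R3 = 150

150


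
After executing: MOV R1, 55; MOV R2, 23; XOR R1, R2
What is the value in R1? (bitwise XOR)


Register state trace:
  MOV R1, 55  → R1 = 55 (0b00110111)
  MOV R2, 23  → R2 = 23 (0b00010111)
  XOR R1, R2  → R1 = 55 XOR 23 = 32 (0b00100000)
Final: R1 = 32

32


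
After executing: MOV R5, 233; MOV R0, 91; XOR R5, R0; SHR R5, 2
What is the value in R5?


Register state trace:
  MOV R5, 233  → R5 = 233 (0b11101001)
  MOV R0, 91  → R0 = 91 (0b01011011)
  XOR R5, R0  → R5 = 233 XOR 91 = 178 (0b10110010)
  SHR R5, 2  → R5 = 178 >> 2 = 44
Final: R5 = 44

44


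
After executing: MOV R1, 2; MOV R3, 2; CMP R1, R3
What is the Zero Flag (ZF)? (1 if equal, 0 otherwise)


Register state trace:
  MOV R1, 2  → R1 = 2
  MOV R3, 2  → R3 = 2
  CMP R1, R3  → computes 2 - 2 = 0
  Result is zero, so values are equal
ZF = 1

1


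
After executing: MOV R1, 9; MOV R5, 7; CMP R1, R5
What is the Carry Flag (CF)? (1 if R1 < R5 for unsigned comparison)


Register state trace:
  MOV R1, 9  → R1 = 9
  MOV R5, 7  → R5 = 7
  CMP R1, R5  → unsigned 9 - 7: no borrow
  9 >= 7, so CF = 0
CF = 0

0


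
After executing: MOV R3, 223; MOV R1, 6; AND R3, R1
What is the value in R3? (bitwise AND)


Register state trace:
  MOV R3, 223  → R3 = 223 (0b11011111)
  MOV R1, 6  → R1 = 6 (0b00000110)
  AND R3, R1  → R3 = 223 AND 6 = 6 (0b00000110)
Final: R3 = 6

6


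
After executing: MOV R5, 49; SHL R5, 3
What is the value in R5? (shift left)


Register state trace:
  MOV R5, 49  → R5 = 49
  SHL R5, 3  → R5 = 49 << 3 = 49 * 2^3 = 392
Final: R5 = 392

392


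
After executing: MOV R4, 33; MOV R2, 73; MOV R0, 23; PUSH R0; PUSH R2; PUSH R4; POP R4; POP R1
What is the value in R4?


Stack trace (top is rightmost):
  MOV R4, 33  → R4 = 33
  MOV R2, 73  → R2 = 73
  MOV R0, 23  → R0 = 23
  PUSH R0  → stack: [23]
  PUSH R2  → stack: [23, 73]
  PUSH R4  → stack: [23, 73, 33]
  POP R4  → R4 = 33, stack: [23, 73]
  POP R1  → R1 = 73, stack: [23]
Final: R4 = 33

33


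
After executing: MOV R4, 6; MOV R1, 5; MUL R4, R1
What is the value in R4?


Register state trace:
  MOV R4, 6  → R4 = 6
  MOV R1, 5  → R1 = 5
  MUL R4, R1  → R4 = 6 * 5 = 30
Final: R4 = 30

30


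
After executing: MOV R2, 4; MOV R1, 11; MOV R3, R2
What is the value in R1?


Register state trace:
  MOV R2, 4  → R2 = 4
  MOV R1, 11  → R1 = 11
  MOV R3, R2  → R3 = 4
Final: R1 = 11

11


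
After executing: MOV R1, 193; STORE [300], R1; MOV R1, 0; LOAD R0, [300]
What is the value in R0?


Register and memory trace:
  MOV R1, 193  → R1 = 193
  STORE [300], R1  → mem[300] = 193
  MOV R1, 0  → R1 = 0
  LOAD R0, [300]  → R0 = mem[300] = 193
Final: R0 = 193

193


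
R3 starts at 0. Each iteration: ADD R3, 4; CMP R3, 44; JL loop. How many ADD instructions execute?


Loop trace (R3 starts at 0, target 44, step 4):
  ADD #1: R3 = 0 + 4 = 4  → 4 < 44, loop
  ADD #2: R3 = 4 + 4 = 8  → 8 < 44, loop
  ADD #3: R3 = 8 + 4 = 12  → 12 < 44, loop
  ADD #4: R3 = 12 + 4 = 16  → 16 < 44, loop
  ADD #5: R3 = 16 + 4 = 20  → 20 < 44, loop
  ADD #6: R3 = 20 + 4 = 24  → 24 < 44, loop
  ADD #7: R3 = 24 + 4 = 28  → 28 < 44, loop
  ADD #8: R3 = 28 + 4 = 32  → 32 < 44, loop
  ADD #9: R3 = 32 + 4 = 36  → 36 < 44, loop
  ADD #10: R3 = 36 + 4 = 40  → 40 < 44, loop
  ADD #11: R3 = 40 + 4 = 44  → 44 >= 44, exit
Total ADD instructions: 11

11


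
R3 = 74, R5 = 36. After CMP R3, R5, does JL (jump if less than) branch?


Trace:
  R3 = 74, R5 = 36
  CMP R3, R5  → compares 74 vs 36
  JL checks: is 74 less than 36?
  74 > 36, so condition is false
Branch taken: No

No


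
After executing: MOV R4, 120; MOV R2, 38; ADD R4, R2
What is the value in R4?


Register state trace:
  MOV R4, 120  → R4 = 120
  MOV R2, 38  → R2 = 38
  ADD R4, R2  → R4 = 120 + 38 = 158
Final: R4 = 158

158


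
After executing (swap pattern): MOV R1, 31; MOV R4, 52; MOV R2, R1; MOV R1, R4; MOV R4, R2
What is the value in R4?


Register state trace (swap pattern):
  MOV R1, 31  → R1 = 31
  MOV R4, 52  → R4 = 52
  MOV R2, R1  → R2 = 31  (save R1)
  MOV R1, R4  → R1 = 52  (R1 gets R4's value)
  MOV R4, R2  → R4 = 31  (R4 gets saved value)
Final: R4 = 31

31


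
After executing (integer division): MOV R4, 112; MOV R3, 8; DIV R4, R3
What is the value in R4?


Register state trace:
  MOV R4, 112  → R4 = 112
  MOV R3, 8  → R3 = 8
  DIV R4, R3  → R4 = 112 // 8 = 14
Final: R4 = 14

14


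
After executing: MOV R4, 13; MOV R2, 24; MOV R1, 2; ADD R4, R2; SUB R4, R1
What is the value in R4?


Register state trace:
  MOV R4, 13  → R4 = 13
  MOV R2, 24  → R2 = 24
  MOV R1, 2  → R1 = 2
  ADD R4, R2  → R4 = 13 + 24 = 37
  SUB R4, R1  → R4 = 37 - 2 = 35
Final: R4 = 35

35


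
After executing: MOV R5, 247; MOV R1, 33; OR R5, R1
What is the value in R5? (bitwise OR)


Register state trace:
  MOV R5, 247  → R5 = 247 (0b11110111)
  MOV R1, 33  → R1 = 33 (0b00100001)
  OR R5, R1   → R5 = 247 OR 33 = 247 (0b11110111)
Final: R5 = 247

247


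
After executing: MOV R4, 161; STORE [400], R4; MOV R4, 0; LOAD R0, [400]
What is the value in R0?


Register and memory trace:
  MOV R4, 161  → R4 = 161
  STORE [400], R4  → mem[400] = 161
  MOV R4, 0  → R4 = 0
  LOAD R0, [400]  → R0 = mem[400] = 161
Final: R0 = 161

161


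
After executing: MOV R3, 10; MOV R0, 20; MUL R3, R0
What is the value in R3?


Register state trace:
  MOV R3, 10  → R3 = 10
  MOV R0, 20  → R0 = 20
  MUL R3, R0  → R3 = 10 * 20 = 200
Final: R3 = 200

200


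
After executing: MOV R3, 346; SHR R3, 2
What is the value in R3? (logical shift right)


Register state trace:
  MOV R3, 346  → R3 = 346
  SHR R3, 2  → R3 = 346 >> 2 = 346 // 2^2 = 86
Final: R3 = 86

86


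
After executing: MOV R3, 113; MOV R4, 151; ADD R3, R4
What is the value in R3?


Register state trace:
  MOV R3, 113  → R3 = 113
  MOV R4, 151  → R4 = 151
  ADD R3, R4  → R3 = 113 + 151 = 264
Final: R3 = 264

264


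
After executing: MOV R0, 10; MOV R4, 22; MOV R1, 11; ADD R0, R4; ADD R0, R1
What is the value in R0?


Register state trace:
  MOV R0, 10  → R0 = 10
  MOV R4, 22  → R4 = 22
  MOV R1, 11  → R1 = 11
  ADD R0, R4  → R0 = 10 + 22 = 32
  ADD R0, R1  → R0 = 32 + 11 = 43
Final: R0 = 43

43


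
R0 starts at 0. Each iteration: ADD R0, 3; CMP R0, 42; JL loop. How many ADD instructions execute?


Loop trace (R0 starts at 0, target 42, step 3):
  ADD #1: R0 = 0 + 3 = 3  → 3 < 42, loop
  ADD #2: R0 = 3 + 3 = 6  → 6 < 42, loop
  ADD #3: R0 = 6 + 3 = 9  → 9 < 42, loop
  ADD #4: R0 = 9 + 3 = 12  → 12 < 42, loop
  ADD #5: R0 = 12 + 3 = 15  → 15 < 42, loop
  ADD #6: R0 = 15 + 3 = 18  → 18 < 42, loop
  ADD #7: R0 = 18 + 3 = 21  → 21 < 42, loop
  ADD #8: R0 = 21 + 3 = 24  → 24 < 42, loop
  ADD #9: R0 = 24 + 3 = 27  → 27 < 42, loop
  ADD #10: R0 = 27 + 3 = 30  → 30 < 42, loop
  ADD #11: R0 = 30 + 3 = 33  → 33 < 42, loop
  ADD #12: R0 = 33 + 3 = 36  → 36 < 42, loop
  ADD #13: R0 = 36 + 3 = 39  → 39 < 42, loop
  ADD #14: R0 = 39 + 3 = 42  → 42 >= 42, exit
Total ADD instructions: 14

14


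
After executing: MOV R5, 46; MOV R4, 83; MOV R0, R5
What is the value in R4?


Register state trace:
  MOV R5, 46  → R5 = 46
  MOV R4, 83  → R4 = 83
  MOV R0, R5  → R0 = 46
Final: R4 = 83

83


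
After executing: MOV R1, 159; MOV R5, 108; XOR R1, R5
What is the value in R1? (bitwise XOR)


Register state trace:
  MOV R1, 159  → R1 = 159 (0b10011111)
  MOV R5, 108  → R5 = 108 (0b01101100)
  XOR R1, R5  → R1 = 159 XOR 108 = 243 (0b11110011)
Final: R1 = 243

243


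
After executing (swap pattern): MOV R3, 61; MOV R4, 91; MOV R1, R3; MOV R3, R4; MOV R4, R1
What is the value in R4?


Register state trace (swap pattern):
  MOV R3, 61  → R3 = 61
  MOV R4, 91  → R4 = 91
  MOV R1, R3  → R1 = 61  (save R3)
  MOV R3, R4  → R3 = 91  (R3 gets R4's value)
  MOV R4, R1  → R4 = 61  (R4 gets saved value)
Final: R4 = 61

61


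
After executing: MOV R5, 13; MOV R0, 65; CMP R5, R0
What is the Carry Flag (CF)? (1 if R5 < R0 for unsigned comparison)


Register state trace:
  MOV R5, 13  → R5 = 13
  MOV R0, 65  → R0 = 65
  CMP R5, R0  → unsigned 13 - 65: borrow occurs
  13 < 65, so CF = 1
CF = 1

1


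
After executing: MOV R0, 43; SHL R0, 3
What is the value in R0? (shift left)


Register state trace:
  MOV R0, 43  → R0 = 43
  SHL R0, 3  → R0 = 43 << 3 = 43 * 2^3 = 344
Final: R0 = 344

344


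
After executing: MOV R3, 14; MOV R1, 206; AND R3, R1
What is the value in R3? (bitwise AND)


Register state trace:
  MOV R3, 14  → R3 = 14 (0b00001110)
  MOV R1, 206  → R1 = 206 (0b11001110)
  AND R3, R1  → R3 = 14 AND 206 = 14 (0b00001110)
Final: R3 = 14

14


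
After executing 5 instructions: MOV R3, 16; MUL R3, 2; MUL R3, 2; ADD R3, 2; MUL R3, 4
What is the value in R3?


Register state trace:
  MOV R3, 16  → R3 = 16
  MUL R3, 2  → R3 = 16 * 2 = 32
  MUL R3, 2  → R3 = 32 * 2 = 64
  ADD R3, 2  → R3 = 64 + 2 = 66
  MUL R3, 4  → R3 = 66 * 4 = 264
Final: R3 = 264

264


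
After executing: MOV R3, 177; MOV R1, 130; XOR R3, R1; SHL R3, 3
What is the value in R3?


Register state trace:
  MOV R3, 177  → R3 = 177 (0b10110001)
  MOV R1, 130  → R1 = 130 (0b10000010)
  XOR R3, R1  → R3 = 177 XOR 130 = 51 (0b00110011)
  SHL R3, 3  → R3 = 51 << 3 = 408
Final: R3 = 408

408


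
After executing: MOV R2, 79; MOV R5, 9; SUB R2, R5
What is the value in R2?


Register state trace:
  MOV R2, 79  → R2 = 79
  MOV R5, 9  → R5 = 9
  SUB R2, R5  → R2 = 79 - 9 = 70
Final: R2 = 70

70


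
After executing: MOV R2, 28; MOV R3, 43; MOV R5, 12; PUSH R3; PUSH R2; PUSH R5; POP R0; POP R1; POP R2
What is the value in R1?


Stack trace (top is rightmost):
  MOV R2, 28  → R2 = 28
  MOV R3, 43  → R3 = 43
  MOV R5, 12  → R5 = 12
  PUSH R3  → stack: [43]
  PUSH R2  → stack: [43, 28]
  PUSH R5  → stack: [43, 28, 12]
  POP R0  → R0 = 12, stack: [43, 28]
  POP R1  → R1 = 28, stack: [43]
  POP R2  → R2 = 43, stack: []
Final: R1 = 28

28


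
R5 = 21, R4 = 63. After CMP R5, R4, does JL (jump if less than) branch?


Trace:
  R5 = 21, R4 = 63
  CMP R5, R4  → compares 21 vs 63
  JL checks: is 21 less than 63?
  21 < 63, so condition is true
Branch taken: Yes

Yes


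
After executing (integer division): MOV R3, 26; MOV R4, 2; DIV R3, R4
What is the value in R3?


Register state trace:
  MOV R3, 26  → R3 = 26
  MOV R4, 2  → R4 = 2
  DIV R3, R4  → R3 = 26 // 2 = 13
Final: R3 = 13

13


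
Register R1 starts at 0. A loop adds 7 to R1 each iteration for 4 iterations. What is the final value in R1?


Starting value: R1 = 0
  Iter 1: R1 = 0 + 7 = 7
  Iter 2: R1 = 7 + 7 = 14
  Iter 3: R1 = 14 + 7 = 21
  Iter 4: R1 = 21 + 7 = 28
Final: R1 = 28

28


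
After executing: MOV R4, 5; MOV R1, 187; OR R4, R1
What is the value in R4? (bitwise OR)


Register state trace:
  MOV R4, 5  → R4 = 5 (0b00000101)
  MOV R1, 187  → R1 = 187 (0b10111011)
  OR R4, R1   → R4 = 5 OR 187 = 191 (0b10111111)
Final: R4 = 191

191


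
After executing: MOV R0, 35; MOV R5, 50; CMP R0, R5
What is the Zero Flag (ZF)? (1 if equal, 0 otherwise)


Register state trace:
  MOV R0, 35  → R0 = 35
  MOV R5, 50  → R5 = 50
  CMP R0, R5  → computes 35 - 50 = -15
  Result is nonzero, so values are not equal
ZF = 0

0


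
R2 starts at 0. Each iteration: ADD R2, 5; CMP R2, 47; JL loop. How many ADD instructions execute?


Loop trace (R2 starts at 0, target 47, step 5):
  ADD #1: R2 = 0 + 5 = 5  → 5 < 47, loop
  ADD #2: R2 = 5 + 5 = 10  → 10 < 47, loop
  ADD #3: R2 = 10 + 5 = 15  → 15 < 47, loop
  ADD #4: R2 = 15 + 5 = 20  → 20 < 47, loop
  ADD #5: R2 = 20 + 5 = 25  → 25 < 47, loop
  ADD #6: R2 = 25 + 5 = 30  → 30 < 47, loop
  ADD #7: R2 = 30 + 5 = 35  → 35 < 47, loop
  ADD #8: R2 = 35 + 5 = 40  → 40 < 47, loop
  ADD #9: R2 = 40 + 5 = 45  → 45 < 47, loop
  ADD #10: R2 = 45 + 5 = 50  → 50 >= 47, exit
Total ADD instructions: 10

10


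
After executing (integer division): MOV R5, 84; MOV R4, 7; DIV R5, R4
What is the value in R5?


Register state trace:
  MOV R5, 84  → R5 = 84
  MOV R4, 7  → R4 = 7
  DIV R5, R4  → R5 = 84 // 7 = 12
Final: R5 = 12

12


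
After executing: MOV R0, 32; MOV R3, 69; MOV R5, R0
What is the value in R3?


Register state trace:
  MOV R0, 32  → R0 = 32
  MOV R3, 69  → R3 = 69
  MOV R5, R0  → R5 = 32
Final: R3 = 69

69


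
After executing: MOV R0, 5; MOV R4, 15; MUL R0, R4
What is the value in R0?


Register state trace:
  MOV R0, 5  → R0 = 5
  MOV R4, 15  → R4 = 15
  MUL R0, R4  → R0 = 5 * 15 = 75
Final: R0 = 75

75


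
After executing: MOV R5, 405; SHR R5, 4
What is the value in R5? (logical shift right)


Register state trace:
  MOV R5, 405  → R5 = 405
  SHR R5, 4  → R5 = 405 >> 4 = 405 // 2^4 = 25
Final: R5 = 25

25


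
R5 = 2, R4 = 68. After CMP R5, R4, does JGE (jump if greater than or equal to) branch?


Trace:
  R5 = 2, R4 = 68
  CMP R5, R4  → compares 2 vs 68
  JGE checks: is 2 greater than or equal to 68?
  2 < 68, so condition is false
Branch taken: No

No


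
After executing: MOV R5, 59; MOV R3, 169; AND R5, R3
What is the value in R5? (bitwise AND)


Register state trace:
  MOV R5, 59  → R5 = 59 (0b00111011)
  MOV R3, 169  → R3 = 169 (0b10101001)
  AND R5, R3  → R5 = 59 AND 169 = 41 (0b00101001)
Final: R5 = 41

41


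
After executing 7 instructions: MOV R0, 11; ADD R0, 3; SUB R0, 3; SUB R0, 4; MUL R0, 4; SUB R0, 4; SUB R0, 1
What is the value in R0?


Register state trace:
  MOV R0, 11  → R0 = 11
  ADD R0, 3  → R0 = 11 + 3 = 14
  SUB R0, 3  → R0 = 14 - 3 = 11
  SUB R0, 4  → R0 = 11 - 4 = 7
  MUL R0, 4  → R0 = 7 * 4 = 28
  SUB R0, 4  → R0 = 28 - 4 = 24
  SUB R0, 1  → R0 = 24 - 1 = 23
Final: R0 = 23

23


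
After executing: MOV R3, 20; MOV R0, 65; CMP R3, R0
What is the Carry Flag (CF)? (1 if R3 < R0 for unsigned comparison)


Register state trace:
  MOV R3, 20  → R3 = 20
  MOV R0, 65  → R0 = 65
  CMP R3, R0  → unsigned 20 - 65: borrow occurs
  20 < 65, so CF = 1
CF = 1

1


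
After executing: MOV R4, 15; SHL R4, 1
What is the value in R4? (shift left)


Register state trace:
  MOV R4, 15  → R4 = 15
  SHL R4, 1  → R4 = 15 << 1 = 15 * 2^1 = 30
Final: R4 = 30

30


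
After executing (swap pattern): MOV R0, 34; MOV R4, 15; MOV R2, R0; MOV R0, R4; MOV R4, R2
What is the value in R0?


Register state trace (swap pattern):
  MOV R0, 34  → R0 = 34
  MOV R4, 15  → R4 = 15
  MOV R2, R0  → R2 = 34  (save R0)
  MOV R0, R4  → R0 = 15  (R0 gets R4's value)
  MOV R4, R2  → R4 = 34  (R4 gets saved value)
Final: R0 = 15

15


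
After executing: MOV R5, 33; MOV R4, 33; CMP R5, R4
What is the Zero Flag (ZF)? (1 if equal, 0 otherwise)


Register state trace:
  MOV R5, 33  → R5 = 33
  MOV R4, 33  → R4 = 33
  CMP R5, R4  → computes 33 - 33 = 0
  Result is zero, so values are equal
ZF = 1

1


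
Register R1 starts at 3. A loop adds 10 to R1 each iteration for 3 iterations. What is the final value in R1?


Starting value: R1 = 3
  Iter 1: R1 = 3 + 10 = 13
  Iter 2: R1 = 13 + 10 = 23
  Iter 3: R1 = 23 + 10 = 33
Final: R1 = 33

33


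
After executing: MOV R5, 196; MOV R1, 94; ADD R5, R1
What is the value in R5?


Register state trace:
  MOV R5, 196  → R5 = 196
  MOV R1, 94  → R1 = 94
  ADD R5, R1  → R5 = 196 + 94 = 290
Final: R5 = 290

290


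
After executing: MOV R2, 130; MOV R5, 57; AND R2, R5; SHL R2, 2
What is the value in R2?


Register state trace:
  MOV R2, 130  → R2 = 130 (0b10000010)
  MOV R5, 57  → R5 = 57 (0b00111001)
  AND R2, R5  → R2 = 130 AND 57 = 0 (0b00000000)
  SHL R2, 2  → R2 = 0 << 2 = 0
Final: R2 = 0

0


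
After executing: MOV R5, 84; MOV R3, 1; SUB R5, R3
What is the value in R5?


Register state trace:
  MOV R5, 84  → R5 = 84
  MOV R3, 1  → R3 = 1
  SUB R5, R3  → R5 = 84 - 1 = 83
Final: R5 = 83

83


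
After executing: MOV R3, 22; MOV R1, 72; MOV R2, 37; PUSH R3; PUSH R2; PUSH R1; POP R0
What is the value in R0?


Stack trace (top is rightmost):
  MOV R3, 22  → R3 = 22
  MOV R1, 72  → R1 = 72
  MOV R2, 37  → R2 = 37
  PUSH R3  → stack: [22]
  PUSH R2  → stack: [22, 37]
  PUSH R1  → stack: [22, 37, 72]
  POP R0  → R0 = 72, stack: [22, 37]
Final: R0 = 72

72


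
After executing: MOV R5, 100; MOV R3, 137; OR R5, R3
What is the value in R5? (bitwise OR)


Register state trace:
  MOV R5, 100  → R5 = 100 (0b01100100)
  MOV R3, 137  → R3 = 137 (0b10001001)
  OR R5, R3   → R5 = 100 OR 137 = 237 (0b11101101)
Final: R5 = 237

237


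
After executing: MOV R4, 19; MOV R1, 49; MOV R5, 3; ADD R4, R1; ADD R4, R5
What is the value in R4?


Register state trace:
  MOV R4, 19  → R4 = 19
  MOV R1, 49  → R1 = 49
  MOV R5, 3  → R5 = 3
  ADD R4, R1  → R4 = 19 + 49 = 68
  ADD R4, R5  → R4 = 68 + 3 = 71
Final: R4 = 71

71


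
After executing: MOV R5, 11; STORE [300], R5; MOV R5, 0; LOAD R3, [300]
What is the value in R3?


Register and memory trace:
  MOV R5, 11  → R5 = 11
  STORE [300], R5  → mem[300] = 11
  MOV R5, 0  → R5 = 0
  LOAD R3, [300]  → R3 = mem[300] = 11
Final: R3 = 11

11


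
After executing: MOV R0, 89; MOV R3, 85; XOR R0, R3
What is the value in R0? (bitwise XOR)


Register state trace:
  MOV R0, 89  → R0 = 89 (0b01011001)
  MOV R3, 85  → R3 = 85 (0b01010101)
  XOR R0, R3  → R0 = 89 XOR 85 = 12 (0b00001100)
Final: R0 = 12

12


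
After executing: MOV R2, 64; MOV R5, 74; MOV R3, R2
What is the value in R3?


Register state trace:
  MOV R2, 64  → R2 = 64
  MOV R5, 74  → R5 = 74
  MOV R3, R2  → R3 = 64
Final: R3 = 64

64


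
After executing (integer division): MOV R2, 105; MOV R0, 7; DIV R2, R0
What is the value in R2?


Register state trace:
  MOV R2, 105  → R2 = 105
  MOV R0, 7  → R0 = 7
  DIV R2, R0  → R2 = 105 // 7 = 15
Final: R2 = 15

15
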